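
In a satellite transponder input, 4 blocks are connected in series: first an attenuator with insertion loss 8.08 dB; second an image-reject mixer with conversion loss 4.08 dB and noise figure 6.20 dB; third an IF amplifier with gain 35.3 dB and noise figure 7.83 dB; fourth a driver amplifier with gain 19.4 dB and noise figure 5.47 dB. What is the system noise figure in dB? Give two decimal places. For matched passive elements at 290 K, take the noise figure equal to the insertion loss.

20.42 dB

Convert to linear (a loss of L dB is a gain of −L dB): F_i = 10^(NF_i/10), G_i = 10^(G_i,dB/10)
  Stage 1: F_1 = 10^(8.08/10) = 6.427, G_1 = 10^(−8.08/10) = 0.1556
  Stage 2: F_2 = 10^(6.20/10) = 4.169, G_2 = 10^(−4.08/10) = 0.3908
  Stage 3: F_3 = 10^(7.83/10) = 6.067, G_3 = 10^(35.3/10) = 3388
  Stage 4: F_4 = 10^(5.47/10) = 3.524, G_4 = 10^(19.4/10) = 87.10
Friis cascade:
  F = 6.427 + (4.169 − 1)/0.1556 + (6.067 − 1)/0.06081 + (3.524 − 1)/206.1 = 110.1
NF = 10 log₁₀(110.1) = 20.42 dB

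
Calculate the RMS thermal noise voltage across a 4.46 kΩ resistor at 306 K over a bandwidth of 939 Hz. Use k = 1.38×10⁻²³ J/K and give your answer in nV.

266 nV

V_n = √(4kTRB)
4kTRB = 4 × 1.38×10⁻²³ × 306 × 4.46×10³ × 9.39×10² = 7.07×10⁻¹⁴ V²
V_n = √(7.07×10⁻¹⁴) = 2.66×10⁻⁷ V = 266 nV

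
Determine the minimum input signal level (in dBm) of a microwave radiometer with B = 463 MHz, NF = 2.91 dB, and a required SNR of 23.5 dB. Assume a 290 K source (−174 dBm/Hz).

Sensitivity = −174 + 10 log₁₀(B) + NF + SNR_min
= −174 + 86.66 + 2.91 + 23.5
= −60.93 dBm → −60.9 dBm

−60.9 dBm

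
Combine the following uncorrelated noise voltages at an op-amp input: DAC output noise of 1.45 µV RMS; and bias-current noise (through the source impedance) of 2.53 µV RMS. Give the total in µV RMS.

Uncorrelated sources add in power (mean-square): V_tot = √(ΣV_i²)
V_tot = √[(1.45×10⁻⁶)² + (2.53×10⁻⁶)²] = 2.92×10⁻⁶ V = 2.92 µV

2.92 µV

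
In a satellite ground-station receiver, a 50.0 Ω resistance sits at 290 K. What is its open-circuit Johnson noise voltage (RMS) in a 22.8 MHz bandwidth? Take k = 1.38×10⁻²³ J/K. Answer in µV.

4.27 µV

V_n = √(4kTRB)
4kTRB = 4 × 1.38×10⁻²³ × 290 × 5.00×10¹ × 2.28×10⁷ = 1.82×10⁻¹¹ V²
V_n = √(1.82×10⁻¹¹) = 4.27×10⁻⁶ V = 4.27 µV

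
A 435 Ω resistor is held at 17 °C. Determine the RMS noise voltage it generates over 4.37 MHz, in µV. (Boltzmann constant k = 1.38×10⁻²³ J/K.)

5.52 µV

T = 17 °C + 273.15 = 290.15 K
V_n = √(4kTRB)
4kTRB = 4 × 1.38×10⁻²³ × 290.15 × 4.35×10² × 4.37×10⁶ = 3.04×10⁻¹¹ V²
V_n = √(3.04×10⁻¹¹) = 5.52×10⁻⁶ V = 5.52 µV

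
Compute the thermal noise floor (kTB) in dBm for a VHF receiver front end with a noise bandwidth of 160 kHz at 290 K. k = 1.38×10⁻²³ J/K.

−121.9 dBm

P_n = kTB = 1.38×10⁻²³ × 290 × 1.60×10⁵ = 6.40×10⁻¹⁶ W
In dBm: 10 log₁₀(6.40×10⁻¹⁶ / 10⁻³) = −121.9 dBm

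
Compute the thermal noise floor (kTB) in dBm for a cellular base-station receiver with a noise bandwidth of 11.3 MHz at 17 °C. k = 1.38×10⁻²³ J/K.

T = 17 °C + 273.15 = 290.15 K
P_n = kTB = 1.38×10⁻²³ × 290.15 × 1.13×10⁷ = 4.52×10⁻¹⁴ W
In dBm: 10 log₁₀(4.52×10⁻¹⁴ / 10⁻³) = −103.4 dBm

−103.4 dBm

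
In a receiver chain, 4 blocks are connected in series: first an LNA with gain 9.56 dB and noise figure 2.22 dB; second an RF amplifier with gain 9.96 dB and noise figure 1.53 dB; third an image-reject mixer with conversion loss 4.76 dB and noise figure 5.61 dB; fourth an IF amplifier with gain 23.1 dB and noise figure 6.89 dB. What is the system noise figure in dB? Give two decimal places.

2.73 dB

Convert to linear (a loss of L dB is a gain of −L dB): F_i = 10^(NF_i/10), G_i = 10^(G_i,dB/10)
  Stage 1: F_1 = 10^(2.22/10) = 1.667, G_1 = 10^(9.56/10) = 9.036
  Stage 2: F_2 = 10^(1.53/10) = 1.422, G_2 = 10^(9.96/10) = 9.908
  Stage 3: F_3 = 10^(5.61/10) = 3.639, G_3 = 10^(−4.76/10) = 0.3342
  Stage 4: F_4 = 10^(6.89/10) = 4.887, G_4 = 10^(23.1/10) = 204.2
Friis cascade:
  F = 1.667 + (1.422 − 1)/9.036 + (3.639 − 1)/89.54 + (4.887 − 1)/29.92 = 1.873
NF = 10 log₁₀(1.873) = 2.73 dB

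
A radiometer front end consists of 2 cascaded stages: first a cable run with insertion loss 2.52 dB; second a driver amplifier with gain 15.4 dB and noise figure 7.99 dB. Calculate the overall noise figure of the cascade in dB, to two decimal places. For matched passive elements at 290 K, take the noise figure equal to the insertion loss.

Convert to linear (a loss of L dB is a gain of −L dB): F_i = 10^(NF_i/10), G_i = 10^(G_i,dB/10)
  Stage 1: F_1 = 10^(2.52/10) = 1.786, G_1 = 10^(−2.52/10) = 0.5598
  Stage 2: F_2 = 10^(7.99/10) = 6.295, G_2 = 10^(15.4/10) = 34.67
Friis cascade:
  F = 1.786 + (6.295 − 1)/0.5598 = 11.25
NF = 10 log₁₀(11.25) = 10.51 dB

10.51 dB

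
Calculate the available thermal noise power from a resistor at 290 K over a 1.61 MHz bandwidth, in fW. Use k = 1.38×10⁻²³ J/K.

6.44 fW

P_n = kTB = 1.38×10⁻²³ × 290 × 1.61×10⁶ = 6.44×10⁻¹⁵ W = 6.44 fW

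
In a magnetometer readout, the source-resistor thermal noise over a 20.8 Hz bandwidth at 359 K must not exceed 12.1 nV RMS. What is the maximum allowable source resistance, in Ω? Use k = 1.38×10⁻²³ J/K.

355 Ω

Johnson–Nyquist: V_n = √(4kTRB) ⇒ R = V_n² / (4kTB)
4kTB = 4 × 1.38×10⁻²³ × 359 × 2.08×10¹ = 4.12×10⁻¹⁹
R = (1.21×10⁻⁸)² / 4.12×10⁻¹⁹ = 3.55×10² Ω = 355 Ω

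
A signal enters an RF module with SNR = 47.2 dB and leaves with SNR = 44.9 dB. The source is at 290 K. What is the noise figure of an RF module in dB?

2.3 dB

NF (dB) = SNR_in(dB) − SNR_out(dB) when the source is at T₀
NF = 47.2 − 44.9 = 2.3 dB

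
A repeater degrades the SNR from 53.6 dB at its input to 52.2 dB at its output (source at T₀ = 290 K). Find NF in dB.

1.4 dB

NF (dB) = SNR_in(dB) − SNR_out(dB) when the source is at T₀
NF = 53.6 − 52.2 = 1.4 dB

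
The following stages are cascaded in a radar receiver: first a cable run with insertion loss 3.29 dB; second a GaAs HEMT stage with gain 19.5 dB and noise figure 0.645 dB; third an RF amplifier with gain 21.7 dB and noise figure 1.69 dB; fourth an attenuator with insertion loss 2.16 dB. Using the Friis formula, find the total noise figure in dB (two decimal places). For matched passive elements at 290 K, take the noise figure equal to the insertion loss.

3.96 dB

Convert to linear (a loss of L dB is a gain of −L dB): F_i = 10^(NF_i/10), G_i = 10^(G_i,dB/10)
  Stage 1: F_1 = 10^(3.29/10) = 2.133, G_1 = 10^(−3.29/10) = 0.4688
  Stage 2: F_2 = 10^(0.645/10) = 1.160, G_2 = 10^(19.5/10) = 89.13
  Stage 3: F_3 = 10^(1.69/10) = 1.476, G_3 = 10^(21.7/10) = 147.9
  Stage 4: F_4 = 10^(2.16/10) = 1.644, G_4 = 10^(−2.16/10) = 0.6081
Friis cascade:
  F = 2.133 + (1.160 − 1)/0.4688 + (1.476 − 1)/41.78 + (1.644 − 1)/6180 = 2.486
NF = 10 log₁₀(2.486) = 3.96 dB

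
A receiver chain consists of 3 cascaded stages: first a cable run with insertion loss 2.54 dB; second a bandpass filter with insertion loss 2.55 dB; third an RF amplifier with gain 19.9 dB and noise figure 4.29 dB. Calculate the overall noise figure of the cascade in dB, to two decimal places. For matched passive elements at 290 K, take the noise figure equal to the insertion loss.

Convert to linear (a loss of L dB is a gain of −L dB): F_i = 10^(NF_i/10), G_i = 10^(G_i,dB/10)
  Stage 1: F_1 = 10^(2.54/10) = 1.795, G_1 = 10^(−2.54/10) = 0.5572
  Stage 2: F_2 = 10^(2.55/10) = 1.799, G_2 = 10^(−2.55/10) = 0.5559
  Stage 3: F_3 = 10^(4.29/10) = 2.685, G_3 = 10^(19.9/10) = 97.72
Friis cascade:
  F = 1.795 + (1.799 − 1)/0.5572 + (2.685 − 1)/0.3097 = 8.670
NF = 10 log₁₀(8.670) = 9.38 dB

9.38 dB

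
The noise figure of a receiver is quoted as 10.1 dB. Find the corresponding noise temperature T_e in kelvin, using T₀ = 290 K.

2678 K

F = 10^(10.1/10) = 10.2329
T_e = (F − 1)·T₀ = (10.2329 − 1) × 290 = 2678 K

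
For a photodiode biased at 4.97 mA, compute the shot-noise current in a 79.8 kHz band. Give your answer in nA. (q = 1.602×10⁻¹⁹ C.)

11.3 nA

I_n = √(2qI·B)
2qI·B = 2 × 1.602×10⁻¹⁹ × 4.97×10⁻³ × 7.98×10⁴ = 1.27×10⁻¹⁶ A²
I_n = √(1.27×10⁻¹⁶) = 1.13×10⁻⁸ A = 11.3 nA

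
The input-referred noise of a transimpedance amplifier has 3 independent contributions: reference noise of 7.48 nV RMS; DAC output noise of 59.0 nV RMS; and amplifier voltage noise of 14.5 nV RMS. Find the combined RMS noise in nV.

Uncorrelated sources add in power (mean-square): V_tot = √(ΣV_i²)
V_tot = √[(7.48×10⁻⁹)² + (5.90×10⁻⁸)² + (1.45×10⁻⁸)²] = 6.12×10⁻⁸ V = 61.2 nV

61.2 nV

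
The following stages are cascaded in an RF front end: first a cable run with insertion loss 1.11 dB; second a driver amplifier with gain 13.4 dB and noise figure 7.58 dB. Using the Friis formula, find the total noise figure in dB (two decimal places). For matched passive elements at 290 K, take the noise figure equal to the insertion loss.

Convert to linear (a loss of L dB is a gain of −L dB): F_i = 10^(NF_i/10), G_i = 10^(G_i,dB/10)
  Stage 1: F_1 = 10^(1.11/10) = 1.291, G_1 = 10^(−1.11/10) = 0.7745
  Stage 2: F_2 = 10^(7.58/10) = 5.728, G_2 = 10^(13.4/10) = 21.88
Friis cascade:
  F = 1.291 + (5.728 − 1)/0.7745 = 7.396
NF = 10 log₁₀(7.396) = 8.69 dB

8.69 dB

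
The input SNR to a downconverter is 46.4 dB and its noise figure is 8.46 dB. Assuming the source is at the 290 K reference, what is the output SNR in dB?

37.94 dB

By definition F = SNR_in/SNR_out, so in dB: SNR_out = SNR_in − NF
SNR_out = 46.4 − 8.46 = 37.94 dB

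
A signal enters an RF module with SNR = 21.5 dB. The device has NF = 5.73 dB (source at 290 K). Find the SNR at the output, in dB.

By definition F = SNR_in/SNR_out, so in dB: SNR_out = SNR_in − NF
SNR_out = 21.5 − 5.73 = 15.77 dB

15.77 dB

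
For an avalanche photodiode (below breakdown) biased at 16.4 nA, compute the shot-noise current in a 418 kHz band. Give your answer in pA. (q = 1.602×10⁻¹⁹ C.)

46.9 pA

I_n = √(2qI·B)
2qI·B = 2 × 1.602×10⁻¹⁹ × 1.64×10⁻⁸ × 4.18×10⁵ = 2.20×10⁻²¹ A²
I_n = √(2.20×10⁻²¹) = 4.69×10⁻¹¹ A = 46.9 pA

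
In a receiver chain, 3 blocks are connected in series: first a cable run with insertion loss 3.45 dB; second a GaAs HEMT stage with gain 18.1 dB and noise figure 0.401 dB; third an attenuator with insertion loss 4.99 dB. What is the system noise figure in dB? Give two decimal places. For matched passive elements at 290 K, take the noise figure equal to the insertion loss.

3.98 dB

Convert to linear (a loss of L dB is a gain of −L dB): F_i = 10^(NF_i/10), G_i = 10^(G_i,dB/10)
  Stage 1: F_1 = 10^(3.45/10) = 2.213, G_1 = 10^(−3.45/10) = 0.4519
  Stage 2: F_2 = 10^(0.401/10) = 1.097, G_2 = 10^(18.1/10) = 64.57
  Stage 3: F_3 = 10^(4.99/10) = 3.155, G_3 = 10^(−4.99/10) = 0.3170
Friis cascade:
  F = 2.213 + (1.097 − 1)/0.4519 + (3.155 − 1)/29.17 = 2.501
NF = 10 log₁₀(2.501) = 3.98 dB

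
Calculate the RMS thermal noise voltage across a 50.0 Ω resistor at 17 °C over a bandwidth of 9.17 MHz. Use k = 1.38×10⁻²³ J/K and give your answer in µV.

T = 17 °C + 273.15 = 290.15 K
V_n = √(4kTRB)
4kTRB = 4 × 1.38×10⁻²³ × 290.15 × 5.00×10¹ × 9.17×10⁶ = 7.34×10⁻¹² V²
V_n = √(7.34×10⁻¹²) = 2.71×10⁻⁶ V = 2.71 µV

2.71 µV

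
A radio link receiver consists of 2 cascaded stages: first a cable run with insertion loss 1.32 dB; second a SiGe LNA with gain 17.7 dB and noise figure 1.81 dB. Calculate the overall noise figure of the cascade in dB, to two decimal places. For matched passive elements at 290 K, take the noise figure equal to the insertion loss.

3.13 dB

Convert to linear (a loss of L dB is a gain of −L dB): F_i = 10^(NF_i/10), G_i = 10^(G_i,dB/10)
  Stage 1: F_1 = 10^(1.32/10) = 1.355, G_1 = 10^(−1.32/10) = 0.7379
  Stage 2: F_2 = 10^(1.81/10) = 1.517, G_2 = 10^(17.7/10) = 58.88
Friis cascade:
  F = 1.355 + (1.517 − 1)/0.7379 = 2.056
NF = 10 log₁₀(2.056) = 3.13 dB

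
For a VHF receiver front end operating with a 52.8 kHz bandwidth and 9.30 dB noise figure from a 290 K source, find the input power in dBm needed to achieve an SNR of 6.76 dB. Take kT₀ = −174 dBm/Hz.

−110.7 dBm

Sensitivity = −174 + 10 log₁₀(B) + NF + SNR_min
= −174 + 47.23 + 9.30 + 6.76
= −110.71 dBm → −110.7 dBm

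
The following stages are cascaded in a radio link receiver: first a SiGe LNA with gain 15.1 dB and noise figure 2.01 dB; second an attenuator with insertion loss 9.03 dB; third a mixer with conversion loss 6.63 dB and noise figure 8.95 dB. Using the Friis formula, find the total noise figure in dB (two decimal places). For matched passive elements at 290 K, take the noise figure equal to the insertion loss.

Convert to linear (a loss of L dB is a gain of −L dB): F_i = 10^(NF_i/10), G_i = 10^(G_i,dB/10)
  Stage 1: F_1 = 10^(2.01/10) = 1.589, G_1 = 10^(15.1/10) = 32.36
  Stage 2: F_2 = 10^(9.03/10) = 7.998, G_2 = 10^(−9.03/10) = 0.1250
  Stage 3: F_3 = 10^(8.95/10) = 7.852, G_3 = 10^(−6.63/10) = 0.2173
Friis cascade:
  F = 1.589 + (7.998 − 1)/32.36 + (7.852 − 1)/4.046 = 3.499
NF = 10 log₁₀(3.499) = 5.44 dB

5.44 dB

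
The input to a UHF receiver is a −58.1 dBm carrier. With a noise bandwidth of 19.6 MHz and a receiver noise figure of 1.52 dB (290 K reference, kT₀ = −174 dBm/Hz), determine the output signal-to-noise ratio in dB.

41.5 dB

Noise floor: N = −174 + 10 log₁₀(B) + NF
10 log₁₀(1.96×10⁷) = 72.92 dB
N = −174 + 72.92 + 1.52 = −99.56 dBm
SNR = P_sig − N = −58.1 − (−99.56) = 41.46 dB → 41.5 dB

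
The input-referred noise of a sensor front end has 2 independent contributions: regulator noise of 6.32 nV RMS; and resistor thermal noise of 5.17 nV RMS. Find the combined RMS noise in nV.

8.17 nV

Uncorrelated sources add in power (mean-square): V_tot = √(ΣV_i²)
V_tot = √[(6.32×10⁻⁹)² + (5.17×10⁻⁹)²] = 8.17×10⁻⁹ V = 8.17 nV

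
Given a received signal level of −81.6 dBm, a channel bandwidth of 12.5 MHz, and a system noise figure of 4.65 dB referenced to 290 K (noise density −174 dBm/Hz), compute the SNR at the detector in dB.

Noise floor: N = −174 + 10 log₁₀(B) + NF
10 log₁₀(1.25×10⁷) = 70.97 dB
N = −174 + 70.97 + 4.65 = −98.38 dBm
SNR = P_sig − N = −81.6 − (−98.38) = 16.78 dB → 16.8 dB

16.8 dB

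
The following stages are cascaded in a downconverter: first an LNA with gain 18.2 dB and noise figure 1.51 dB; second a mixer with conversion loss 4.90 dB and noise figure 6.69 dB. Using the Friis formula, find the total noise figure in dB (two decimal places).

1.68 dB

Convert to linear (a loss of L dB is a gain of −L dB): F_i = 10^(NF_i/10), G_i = 10^(G_i,dB/10)
  Stage 1: F_1 = 10^(1.51/10) = 1.416, G_1 = 10^(18.2/10) = 66.07
  Stage 2: F_2 = 10^(6.69/10) = 4.667, G_2 = 10^(−4.90/10) = 0.3236
Friis cascade:
  F = 1.416 + (4.667 − 1)/66.07 = 1.471
NF = 10 log₁₀(1.471) = 1.68 dB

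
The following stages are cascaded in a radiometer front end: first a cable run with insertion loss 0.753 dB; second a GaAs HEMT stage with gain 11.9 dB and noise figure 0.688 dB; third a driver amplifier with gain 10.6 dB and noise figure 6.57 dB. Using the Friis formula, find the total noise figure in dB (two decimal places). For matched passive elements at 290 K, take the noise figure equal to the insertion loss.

Convert to linear (a loss of L dB is a gain of −L dB): F_i = 10^(NF_i/10), G_i = 10^(G_i,dB/10)
  Stage 1: F_1 = 10^(0.753/10) = 1.189, G_1 = 10^(−0.753/10) = 0.8408
  Stage 2: F_2 = 10^(0.688/10) = 1.172, G_2 = 10^(11.9/10) = 15.49
  Stage 3: F_3 = 10^(6.57/10) = 4.539, G_3 = 10^(10.6/10) = 11.48
Friis cascade:
  F = 1.189 + (1.172 − 1)/0.8408 + (4.539 − 1)/13.02 = 1.665
NF = 10 log₁₀(1.665) = 2.21 dB

2.21 dB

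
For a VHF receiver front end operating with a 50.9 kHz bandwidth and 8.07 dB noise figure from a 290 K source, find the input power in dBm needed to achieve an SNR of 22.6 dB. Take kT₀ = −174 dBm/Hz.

Sensitivity = −174 + 10 log₁₀(B) + NF + SNR_min
= −174 + 47.07 + 8.07 + 22.6
= −96.26 dBm → −96.3 dBm

−96.3 dBm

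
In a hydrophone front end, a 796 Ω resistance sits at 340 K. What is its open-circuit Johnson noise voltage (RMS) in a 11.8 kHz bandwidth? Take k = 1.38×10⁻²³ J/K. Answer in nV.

420 nV

V_n = √(4kTRB)
4kTRB = 4 × 1.38×10⁻²³ × 340 × 7.96×10² × 1.18×10⁴ = 1.76×10⁻¹³ V²
V_n = √(1.76×10⁻¹³) = 4.20×10⁻⁷ V = 420 nV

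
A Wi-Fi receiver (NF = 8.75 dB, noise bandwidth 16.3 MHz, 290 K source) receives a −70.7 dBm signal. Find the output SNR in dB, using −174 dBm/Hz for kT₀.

22.4 dB

Noise floor: N = −174 + 10 log₁₀(B) + NF
10 log₁₀(1.63×10⁷) = 72.12 dB
N = −174 + 72.12 + 8.75 = −93.13 dBm
SNR = P_sig − N = −70.7 − (−93.13) = 22.43 dB → 22.4 dB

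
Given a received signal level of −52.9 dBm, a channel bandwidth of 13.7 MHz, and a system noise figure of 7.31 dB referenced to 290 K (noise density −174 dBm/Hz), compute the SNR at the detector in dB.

Noise floor: N = −174 + 10 log₁₀(B) + NF
10 log₁₀(1.37×10⁷) = 71.37 dB
N = −174 + 71.37 + 7.31 = −95.32 dBm
SNR = P_sig − N = −52.9 − (−95.32) = 42.42 dB → 42.4 dB

42.4 dB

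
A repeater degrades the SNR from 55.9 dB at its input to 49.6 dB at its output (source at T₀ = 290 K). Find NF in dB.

NF (dB) = SNR_in(dB) − SNR_out(dB) when the source is at T₀
NF = 55.9 − 49.6 = 6.3 dB

6.3 dB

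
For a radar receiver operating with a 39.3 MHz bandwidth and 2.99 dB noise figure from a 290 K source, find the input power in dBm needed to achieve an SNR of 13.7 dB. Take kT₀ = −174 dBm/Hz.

−81.4 dBm

Sensitivity = −174 + 10 log₁₀(B) + NF + SNR_min
= −174 + 75.94 + 2.99 + 13.7
= −81.37 dBm → −81.4 dBm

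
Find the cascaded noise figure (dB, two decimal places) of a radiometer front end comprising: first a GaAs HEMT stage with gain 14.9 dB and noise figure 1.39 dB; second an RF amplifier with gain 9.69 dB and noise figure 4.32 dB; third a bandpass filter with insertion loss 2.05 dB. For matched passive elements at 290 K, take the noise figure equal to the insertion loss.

Convert to linear (a loss of L dB is a gain of −L dB): F_i = 10^(NF_i/10), G_i = 10^(G_i,dB/10)
  Stage 1: F_1 = 10^(1.39/10) = 1.377, G_1 = 10^(14.9/10) = 30.90
  Stage 2: F_2 = 10^(4.32/10) = 2.704, G_2 = 10^(9.69/10) = 9.311
  Stage 3: F_3 = 10^(2.05/10) = 1.603, G_3 = 10^(−2.05/10) = 0.6237
Friis cascade:
  F = 1.377 + (2.704 − 1)/30.90 + (1.603 − 1)/287.7 = 1.434
NF = 10 log₁₀(1.434) = 1.57 dB

1.57 dB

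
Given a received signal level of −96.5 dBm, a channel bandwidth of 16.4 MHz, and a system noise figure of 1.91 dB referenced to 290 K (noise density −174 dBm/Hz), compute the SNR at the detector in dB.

3.4 dB

Noise floor: N = −174 + 10 log₁₀(B) + NF
10 log₁₀(1.64×10⁷) = 72.15 dB
N = −174 + 72.15 + 1.91 = −99.94 dBm
SNR = P_sig − N = −96.5 − (−99.94) = 3.44 dB → 3.4 dB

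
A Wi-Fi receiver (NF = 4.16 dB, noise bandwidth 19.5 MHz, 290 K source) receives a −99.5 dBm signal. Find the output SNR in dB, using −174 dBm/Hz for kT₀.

−2.6 dB

Noise floor: N = −174 + 10 log₁₀(B) + NF
10 log₁₀(1.95×10⁷) = 72.9 dB
N = −174 + 72.9 + 4.16 = −96.94 dBm
SNR = P_sig − N = −99.5 − (−96.94) = −2.56 dB → −2.6 dB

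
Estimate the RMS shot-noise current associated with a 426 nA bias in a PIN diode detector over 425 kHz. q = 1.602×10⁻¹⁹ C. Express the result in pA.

241 pA

I_n = √(2qI·B)
2qI·B = 2 × 1.602×10⁻¹⁹ × 4.26×10⁻⁷ × 4.25×10⁵ = 5.80×10⁻²⁰ A²
I_n = √(5.80×10⁻²⁰) = 2.41×10⁻¹⁰ A = 241 pA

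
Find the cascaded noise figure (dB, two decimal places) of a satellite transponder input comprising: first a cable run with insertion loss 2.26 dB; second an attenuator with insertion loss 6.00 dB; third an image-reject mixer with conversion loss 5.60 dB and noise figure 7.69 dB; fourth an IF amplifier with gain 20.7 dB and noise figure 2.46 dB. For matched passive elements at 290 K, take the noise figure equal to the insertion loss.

17.63 dB

Convert to linear (a loss of L dB is a gain of −L dB): F_i = 10^(NF_i/10), G_i = 10^(G_i,dB/10)
  Stage 1: F_1 = 10^(2.26/10) = 1.683, G_1 = 10^(−2.26/10) = 0.5943
  Stage 2: F_2 = 10^(6.00/10) = 3.981, G_2 = 10^(−6.00/10) = 0.2512
  Stage 3: F_3 = 10^(7.69/10) = 5.875, G_3 = 10^(−5.60/10) = 0.2754
  Stage 4: F_4 = 10^(2.46/10) = 1.762, G_4 = 10^(20.7/10) = 117.5
Friis cascade:
  F = 1.683 + (3.981 − 1)/0.5943 + (5.875 − 1)/0.1493 + (1.762 − 1)/0.04111 = 57.89
NF = 10 log₁₀(57.89) = 17.63 dB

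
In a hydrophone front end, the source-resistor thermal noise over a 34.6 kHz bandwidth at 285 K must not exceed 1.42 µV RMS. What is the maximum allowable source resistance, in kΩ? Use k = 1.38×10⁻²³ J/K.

Johnson–Nyquist: V_n = √(4kTRB) ⇒ R = V_n² / (4kTB)
4kTB = 4 × 1.38×10⁻²³ × 285 × 3.46×10⁴ = 5.44×10⁻¹⁶
R = (1.42×10⁻⁶)² / 5.44×10⁻¹⁶ = 3.70×10³ Ω = 3.70 kΩ

3.70 kΩ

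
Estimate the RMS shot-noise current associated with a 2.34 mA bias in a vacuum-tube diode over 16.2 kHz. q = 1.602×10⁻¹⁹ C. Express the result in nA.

3.49 nA

I_n = √(2qI·B)
2qI·B = 2 × 1.602×10⁻¹⁹ × 2.34×10⁻³ × 1.62×10⁴ = 1.21×10⁻¹⁷ A²
I_n = √(1.21×10⁻¹⁷) = 3.49×10⁻⁹ A = 3.49 nA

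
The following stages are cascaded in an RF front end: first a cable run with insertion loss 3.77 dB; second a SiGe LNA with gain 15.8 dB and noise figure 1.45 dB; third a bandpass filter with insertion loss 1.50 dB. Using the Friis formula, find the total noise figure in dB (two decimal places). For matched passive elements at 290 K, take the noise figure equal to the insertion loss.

5.25 dB

Convert to linear (a loss of L dB is a gain of −L dB): F_i = 10^(NF_i/10), G_i = 10^(G_i,dB/10)
  Stage 1: F_1 = 10^(3.77/10) = 2.382, G_1 = 10^(−3.77/10) = 0.4198
  Stage 2: F_2 = 10^(1.45/10) = 1.396, G_2 = 10^(15.8/10) = 38.02
  Stage 3: F_3 = 10^(1.50/10) = 1.413, G_3 = 10^(−1.50/10) = 0.7079
Friis cascade:
  F = 2.382 + (1.396 − 1)/0.4198 + (1.413 − 1)/15.96 = 3.352
NF = 10 log₁₀(3.352) = 5.25 dB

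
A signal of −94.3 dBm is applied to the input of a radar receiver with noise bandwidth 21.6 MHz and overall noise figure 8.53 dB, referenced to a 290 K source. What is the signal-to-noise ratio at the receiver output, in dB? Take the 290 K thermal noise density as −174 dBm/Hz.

−2.2 dB

Noise floor: N = −174 + 10 log₁₀(B) + NF
10 log₁₀(2.16×10⁷) = 73.34 dB
N = −174 + 73.34 + 8.53 = −92.13 dBm
SNR = P_sig − N = −94.3 − (−92.13) = −2.17 dB → −2.2 dB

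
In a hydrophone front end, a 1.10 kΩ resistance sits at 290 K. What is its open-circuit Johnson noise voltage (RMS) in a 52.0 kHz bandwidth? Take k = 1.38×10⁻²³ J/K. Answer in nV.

957 nV

V_n = √(4kTRB)
4kTRB = 4 × 1.38×10⁻²³ × 290 × 1.10×10³ × 5.20×10⁴ = 9.16×10⁻¹³ V²
V_n = √(9.16×10⁻¹³) = 9.57×10⁻⁷ V = 957 nV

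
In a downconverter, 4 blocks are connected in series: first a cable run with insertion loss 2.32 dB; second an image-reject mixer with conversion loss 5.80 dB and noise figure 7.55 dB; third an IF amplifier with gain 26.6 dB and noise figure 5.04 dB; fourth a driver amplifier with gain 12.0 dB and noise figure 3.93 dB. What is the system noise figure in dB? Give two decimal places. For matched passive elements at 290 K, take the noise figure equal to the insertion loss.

13.79 dB

Convert to linear (a loss of L dB is a gain of −L dB): F_i = 10^(NF_i/10), G_i = 10^(G_i,dB/10)
  Stage 1: F_1 = 10^(2.32/10) = 1.706, G_1 = 10^(−2.32/10) = 0.5861
  Stage 2: F_2 = 10^(7.55/10) = 5.689, G_2 = 10^(−5.80/10) = 0.2630
  Stage 3: F_3 = 10^(5.04/10) = 3.192, G_3 = 10^(26.6/10) = 457.1
  Stage 4: F_4 = 10^(3.93/10) = 2.472, G_4 = 10^(12.0/10) = 15.85
Friis cascade:
  F = 1.706 + (5.689 − 1)/0.5861 + (3.192 − 1)/0.1542 + (2.472 − 1)/70.47 = 23.94
NF = 10 log₁₀(23.94) = 13.79 dB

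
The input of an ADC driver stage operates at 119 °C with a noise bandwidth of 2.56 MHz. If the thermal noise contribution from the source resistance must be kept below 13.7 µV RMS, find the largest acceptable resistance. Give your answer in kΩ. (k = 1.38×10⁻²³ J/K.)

3.39 kΩ

T = 119 °C + 273.15 = 392.15 K
Johnson–Nyquist: V_n = √(4kTRB) ⇒ R = V_n² / (4kTB)
4kTB = 4 × 1.38×10⁻²³ × 392.15 × 2.56×10⁶ = 5.54×10⁻¹⁴
R = (1.37×10⁻⁵)² / 5.54×10⁻¹⁴ = 3.39×10³ Ω = 3.39 kΩ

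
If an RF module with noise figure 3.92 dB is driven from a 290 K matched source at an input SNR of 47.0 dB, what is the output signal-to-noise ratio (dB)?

By definition F = SNR_in/SNR_out, so in dB: SNR_out = SNR_in − NF
SNR_out = 47.0 − 3.92 = 43.08 dB

43.08 dB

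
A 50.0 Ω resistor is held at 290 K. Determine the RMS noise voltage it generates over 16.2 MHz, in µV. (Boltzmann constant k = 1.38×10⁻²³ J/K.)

V_n = √(4kTRB)
4kTRB = 4 × 1.38×10⁻²³ × 290 × 5.00×10¹ × 1.62×10⁷ = 1.30×10⁻¹¹ V²
V_n = √(1.30×10⁻¹¹) = 3.60×10⁻⁶ V = 3.60 µV

3.60 µV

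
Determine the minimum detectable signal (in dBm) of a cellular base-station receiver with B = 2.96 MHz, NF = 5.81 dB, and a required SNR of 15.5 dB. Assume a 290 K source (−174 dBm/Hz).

Sensitivity = −174 + 10 log₁₀(B) + NF + SNR_min
= −174 + 64.71 + 5.81 + 15.5
= −87.98 dBm → −88.0 dBm

−88.0 dBm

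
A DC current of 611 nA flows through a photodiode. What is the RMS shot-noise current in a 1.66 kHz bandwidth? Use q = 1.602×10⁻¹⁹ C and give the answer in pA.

18.0 pA

I_n = √(2qI·B)
2qI·B = 2 × 1.602×10⁻¹⁹ × 6.11×10⁻⁷ × 1.66×10³ = 3.25×10⁻²² A²
I_n = √(3.25×10⁻²²) = 1.80×10⁻¹¹ A = 18.0 pA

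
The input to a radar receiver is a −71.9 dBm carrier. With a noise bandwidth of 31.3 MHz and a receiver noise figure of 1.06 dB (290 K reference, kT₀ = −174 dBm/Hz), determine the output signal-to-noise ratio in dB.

26.1 dB

Noise floor: N = −174 + 10 log₁₀(B) + NF
10 log₁₀(3.13×10⁷) = 74.96 dB
N = −174 + 74.96 + 1.06 = −97.98 dBm
SNR = P_sig − N = −71.9 − (−97.98) = 26.08 dB → 26.1 dB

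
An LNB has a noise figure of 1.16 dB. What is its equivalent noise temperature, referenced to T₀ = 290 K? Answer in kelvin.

88.8 K

F = 10^(1.16/10) = 1.30617
T_e = (F − 1)·T₀ = (1.30617 − 1) × 290 = 88.8 K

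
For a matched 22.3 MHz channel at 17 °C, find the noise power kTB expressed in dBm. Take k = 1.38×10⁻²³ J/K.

T = 17 °C + 273.15 = 290.15 K
P_n = kTB = 1.38×10⁻²³ × 290.15 × 2.23×10⁷ = 8.93×10⁻¹⁴ W
In dBm: 10 log₁₀(8.93×10⁻¹⁴ / 10⁻³) = −100.5 dBm

−100.5 dBm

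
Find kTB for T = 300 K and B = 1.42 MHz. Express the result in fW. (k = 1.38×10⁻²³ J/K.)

P_n = kTB = 1.38×10⁻²³ × 300 × 1.42×10⁶ = 5.88×10⁻¹⁵ W = 5.88 fW

5.88 fW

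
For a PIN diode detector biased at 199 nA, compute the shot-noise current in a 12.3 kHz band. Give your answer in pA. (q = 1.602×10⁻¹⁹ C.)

28.0 pA

I_n = √(2qI·B)
2qI·B = 2 × 1.602×10⁻¹⁹ × 1.99×10⁻⁷ × 1.23×10⁴ = 7.84×10⁻²² A²
I_n = √(7.84×10⁻²²) = 2.80×10⁻¹¹ A = 28.0 pA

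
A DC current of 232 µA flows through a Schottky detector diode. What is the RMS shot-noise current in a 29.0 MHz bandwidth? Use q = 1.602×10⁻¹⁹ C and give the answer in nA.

I_n = √(2qI·B)
2qI·B = 2 × 1.602×10⁻¹⁹ × 2.32×10⁻⁴ × 2.90×10⁷ = 2.16×10⁻¹⁵ A²
I_n = √(2.16×10⁻¹⁵) = 4.64×10⁻⁸ A = 46.4 nA

46.4 nA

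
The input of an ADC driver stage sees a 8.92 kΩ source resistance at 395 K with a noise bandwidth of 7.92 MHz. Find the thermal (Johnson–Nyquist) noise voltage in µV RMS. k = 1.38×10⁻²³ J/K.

39.2 µV

V_n = √(4kTRB)
4kTRB = 4 × 1.38×10⁻²³ × 395 × 8.92×10³ × 7.92×10⁶ = 1.54×10⁻⁹ V²
V_n = √(1.54×10⁻⁹) = 3.92×10⁻⁵ V = 39.2 µV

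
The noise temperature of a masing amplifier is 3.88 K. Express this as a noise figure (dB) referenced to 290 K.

0.058 dB

F = 1 + T_e/T₀ = 1 + 3.88/290 = 1.01338
NF = 10 log₁₀(1.01338) = 0.058 dB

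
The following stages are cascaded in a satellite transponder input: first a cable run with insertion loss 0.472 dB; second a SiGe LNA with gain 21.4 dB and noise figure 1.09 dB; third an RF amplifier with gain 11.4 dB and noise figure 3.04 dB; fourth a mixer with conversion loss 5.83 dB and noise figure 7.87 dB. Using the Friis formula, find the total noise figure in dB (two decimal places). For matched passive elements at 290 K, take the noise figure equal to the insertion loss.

Convert to linear (a loss of L dB is a gain of −L dB): F_i = 10^(NF_i/10), G_i = 10^(G_i,dB/10)
  Stage 1: F_1 = 10^(0.472/10) = 1.115, G_1 = 10^(−0.472/10) = 0.8970
  Stage 2: F_2 = 10^(1.09/10) = 1.285, G_2 = 10^(21.4/10) = 138.0
  Stage 3: F_3 = 10^(3.04/10) = 2.014, G_3 = 10^(11.4/10) = 13.80
  Stage 4: F_4 = 10^(7.87/10) = 6.124, G_4 = 10^(−5.83/10) = 0.2612
Friis cascade:
  F = 1.115 + (1.285 − 1)/0.8970 + (2.014 − 1)/123.8 + (6.124 − 1)/1709 = 1.444
NF = 10 log₁₀(1.444) = 1.60 dB

1.60 dB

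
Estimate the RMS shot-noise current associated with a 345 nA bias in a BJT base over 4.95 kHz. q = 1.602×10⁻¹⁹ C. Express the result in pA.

23.4 pA

I_n = √(2qI·B)
2qI·B = 2 × 1.602×10⁻¹⁹ × 3.45×10⁻⁷ × 4.95×10³ = 5.47×10⁻²² A²
I_n = √(5.47×10⁻²²) = 2.34×10⁻¹¹ A = 23.4 pA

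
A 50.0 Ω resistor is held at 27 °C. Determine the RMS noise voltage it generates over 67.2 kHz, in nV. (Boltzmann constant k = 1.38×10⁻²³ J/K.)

236 nV

T = 27 °C + 273.15 = 300.15 K
V_n = √(4kTRB)
4kTRB = 4 × 1.38×10⁻²³ × 300.15 × 5.00×10¹ × 6.72×10⁴ = 5.57×10⁻¹⁴ V²
V_n = √(5.57×10⁻¹⁴) = 2.36×10⁻⁷ V = 236 nV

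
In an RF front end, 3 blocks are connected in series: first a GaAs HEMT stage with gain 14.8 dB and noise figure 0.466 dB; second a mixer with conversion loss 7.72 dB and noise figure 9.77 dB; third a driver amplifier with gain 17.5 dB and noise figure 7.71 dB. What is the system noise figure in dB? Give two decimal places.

3.72 dB

Convert to linear (a loss of L dB is a gain of −L dB): F_i = 10^(NF_i/10), G_i = 10^(G_i,dB/10)
  Stage 1: F_1 = 10^(0.466/10) = 1.113, G_1 = 10^(14.8/10) = 30.20
  Stage 2: F_2 = 10^(9.77/10) = 9.484, G_2 = 10^(−7.72/10) = 0.1690
  Stage 3: F_3 = 10^(7.71/10) = 5.902, G_3 = 10^(17.5/10) = 56.23
Friis cascade:
  F = 1.113 + (9.484 − 1)/30.20 + (5.902 − 1)/5.105 = 2.354
NF = 10 log₁₀(2.354) = 3.72 dB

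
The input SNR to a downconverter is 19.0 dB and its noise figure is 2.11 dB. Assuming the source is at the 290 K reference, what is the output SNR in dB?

16.89 dB

By definition F = SNR_in/SNR_out, so in dB: SNR_out = SNR_in − NF
SNR_out = 19.0 − 2.11 = 16.89 dB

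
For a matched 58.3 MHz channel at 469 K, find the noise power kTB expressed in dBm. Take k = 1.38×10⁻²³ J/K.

−94.2 dBm

P_n = kTB = 1.38×10⁻²³ × 469 × 5.83×10⁷ = 3.77×10⁻¹³ W
In dBm: 10 log₁₀(3.77×10⁻¹³ / 10⁻³) = −94.2 dBm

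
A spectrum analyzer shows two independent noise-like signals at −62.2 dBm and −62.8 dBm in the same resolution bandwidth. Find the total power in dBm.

Convert to linear, add, convert back:
P₁ = 6.03×10⁻¹⁰ W, P₂ = 5.25×10⁻¹⁰ W
P_tot = 1.13×10⁻⁹ W → 10 log₁₀(P_tot / 10⁻³) = −59.5 dBm

−59.5 dBm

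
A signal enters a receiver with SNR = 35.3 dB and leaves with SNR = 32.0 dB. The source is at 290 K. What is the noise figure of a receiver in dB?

NF (dB) = SNR_in(dB) − SNR_out(dB) when the source is at T₀
NF = 35.3 − 32.0 = 3.3 dB

3.3 dB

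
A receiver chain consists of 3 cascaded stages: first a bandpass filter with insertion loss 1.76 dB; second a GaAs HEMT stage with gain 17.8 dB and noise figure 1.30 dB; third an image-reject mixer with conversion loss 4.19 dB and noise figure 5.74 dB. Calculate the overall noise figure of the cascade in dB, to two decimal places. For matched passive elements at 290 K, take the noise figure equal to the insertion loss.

3.20 dB

Convert to linear (a loss of L dB is a gain of −L dB): F_i = 10^(NF_i/10), G_i = 10^(G_i,dB/10)
  Stage 1: F_1 = 10^(1.76/10) = 1.500, G_1 = 10^(−1.76/10) = 0.6668
  Stage 2: F_2 = 10^(1.30/10) = 1.349, G_2 = 10^(17.8/10) = 60.26
  Stage 3: F_3 = 10^(5.74/10) = 3.750, G_3 = 10^(−4.19/10) = 0.3811
Friis cascade:
  F = 1.500 + (1.349 − 1)/0.6668 + (3.750 − 1)/40.18 = 2.091
NF = 10 log₁₀(2.091) = 3.20 dB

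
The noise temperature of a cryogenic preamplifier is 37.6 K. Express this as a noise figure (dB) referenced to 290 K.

F = 1 + T_e/T₀ = 1 + 37.6/290 = 1.12966
NF = 10 log₁₀(1.12966) = 0.529 dB

0.529 dB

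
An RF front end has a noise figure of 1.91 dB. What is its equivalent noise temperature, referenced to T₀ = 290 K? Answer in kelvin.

160 K

F = 10^(1.91/10) = 1.55239
T_e = (F − 1)·T₀ = (1.55239 − 1) × 290 = 160 K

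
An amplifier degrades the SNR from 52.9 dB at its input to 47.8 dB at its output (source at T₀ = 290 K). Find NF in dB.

NF (dB) = SNR_in(dB) − SNR_out(dB) when the source is at T₀
NF = 52.9 − 47.8 = 5.1 dB

5.1 dB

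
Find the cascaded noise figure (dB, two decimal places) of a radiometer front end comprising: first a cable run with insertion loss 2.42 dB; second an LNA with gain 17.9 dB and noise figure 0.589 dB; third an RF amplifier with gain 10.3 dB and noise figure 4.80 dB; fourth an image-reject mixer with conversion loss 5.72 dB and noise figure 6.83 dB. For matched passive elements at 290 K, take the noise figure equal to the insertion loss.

3.15 dB

Convert to linear (a loss of L dB is a gain of −L dB): F_i = 10^(NF_i/10), G_i = 10^(G_i,dB/10)
  Stage 1: F_1 = 10^(2.42/10) = 1.746, G_1 = 10^(−2.42/10) = 0.5728
  Stage 2: F_2 = 10^(0.589/10) = 1.145, G_2 = 10^(17.9/10) = 61.66
  Stage 3: F_3 = 10^(4.80/10) = 3.020, G_3 = 10^(10.3/10) = 10.72
  Stage 4: F_4 = 10^(6.83/10) = 4.819, G_4 = 10^(−5.72/10) = 0.2679
Friis cascade:
  F = 1.746 + (1.145 − 1)/0.5728 + (3.020 − 1)/35.32 + (4.819 − 1)/378.4 = 2.067
NF = 10 log₁₀(2.067) = 3.15 dB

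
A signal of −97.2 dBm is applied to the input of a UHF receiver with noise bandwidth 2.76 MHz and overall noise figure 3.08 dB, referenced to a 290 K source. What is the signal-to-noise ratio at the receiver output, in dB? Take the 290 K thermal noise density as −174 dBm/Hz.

9.3 dB

Noise floor: N = −174 + 10 log₁₀(B) + NF
10 log₁₀(2.76×10⁶) = 64.41 dB
N = −174 + 64.41 + 3.08 = −106.51 dBm
SNR = P_sig − N = −97.2 − (−106.51) = 9.31 dB → 9.3 dB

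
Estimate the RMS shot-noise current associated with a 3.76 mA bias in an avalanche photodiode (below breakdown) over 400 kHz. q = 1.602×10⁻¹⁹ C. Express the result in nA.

22.0 nA

I_n = √(2qI·B)
2qI·B = 2 × 1.602×10⁻¹⁹ × 3.76×10⁻³ × 4.00×10⁵ = 4.82×10⁻¹⁶ A²
I_n = √(4.82×10⁻¹⁶) = 2.20×10⁻⁸ A = 22.0 nA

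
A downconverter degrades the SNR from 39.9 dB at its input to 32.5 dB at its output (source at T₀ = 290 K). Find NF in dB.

NF (dB) = SNR_in(dB) − SNR_out(dB) when the source is at T₀
NF = 39.9 − 32.5 = 7.4 dB

7.4 dB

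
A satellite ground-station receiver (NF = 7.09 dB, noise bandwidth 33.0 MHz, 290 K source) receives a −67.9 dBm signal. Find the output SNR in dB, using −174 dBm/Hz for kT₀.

Noise floor: N = −174 + 10 log₁₀(B) + NF
10 log₁₀(3.30×10⁷) = 75.19 dB
N = −174 + 75.19 + 7.09 = −91.72 dBm
SNR = P_sig − N = −67.9 − (−91.72) = 23.82 dB → 23.8 dB

23.8 dB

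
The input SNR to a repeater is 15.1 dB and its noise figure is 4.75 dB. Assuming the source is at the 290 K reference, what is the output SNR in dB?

10.35 dB

By definition F = SNR_in/SNR_out, so in dB: SNR_out = SNR_in − NF
SNR_out = 15.1 − 4.75 = 10.35 dB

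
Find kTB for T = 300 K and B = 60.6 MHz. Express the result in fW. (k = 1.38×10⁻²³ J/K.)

P_n = kTB = 1.38×10⁻²³ × 300 × 6.06×10⁷ = 2.51×10⁻¹³ W = 251 fW

251 fW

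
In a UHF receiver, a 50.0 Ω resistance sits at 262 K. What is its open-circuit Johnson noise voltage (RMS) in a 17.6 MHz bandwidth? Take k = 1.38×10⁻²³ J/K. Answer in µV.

3.57 µV

V_n = √(4kTRB)
4kTRB = 4 × 1.38×10⁻²³ × 262 × 5.00×10¹ × 1.76×10⁷ = 1.27×10⁻¹¹ V²
V_n = √(1.27×10⁻¹¹) = 3.57×10⁻⁶ V = 3.57 µV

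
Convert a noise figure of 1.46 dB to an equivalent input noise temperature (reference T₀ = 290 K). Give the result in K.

F = 10^(1.46/10) = 1.39959
T_e = (F − 1)·T₀ = (1.39959 − 1) × 290 = 116 K

116 K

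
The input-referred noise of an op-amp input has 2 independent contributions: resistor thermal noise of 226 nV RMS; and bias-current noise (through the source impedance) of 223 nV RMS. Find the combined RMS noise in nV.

317 nV

Uncorrelated sources add in power (mean-square): V_tot = √(ΣV_i²)
V_tot = √[(2.26×10⁻⁷)² + (2.23×10⁻⁷)²] = 3.17×10⁻⁷ V = 317 nV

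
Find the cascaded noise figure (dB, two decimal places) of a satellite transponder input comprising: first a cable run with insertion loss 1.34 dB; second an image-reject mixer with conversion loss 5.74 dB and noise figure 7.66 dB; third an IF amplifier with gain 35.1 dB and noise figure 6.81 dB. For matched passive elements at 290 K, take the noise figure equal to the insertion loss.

14.37 dB

Convert to linear (a loss of L dB is a gain of −L dB): F_i = 10^(NF_i/10), G_i = 10^(G_i,dB/10)
  Stage 1: F_1 = 10^(1.34/10) = 1.361, G_1 = 10^(−1.34/10) = 0.7345
  Stage 2: F_2 = 10^(7.66/10) = 5.834, G_2 = 10^(−5.74/10) = 0.2667
  Stage 3: F_3 = 10^(6.81/10) = 4.797, G_3 = 10^(35.1/10) = 3236
Friis cascade:
  F = 1.361 + (5.834 − 1)/0.7345 + (4.797 − 1)/0.1959 = 27.33
NF = 10 log₁₀(27.33) = 14.37 dB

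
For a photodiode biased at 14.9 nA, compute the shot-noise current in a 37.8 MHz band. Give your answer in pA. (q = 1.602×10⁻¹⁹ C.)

I_n = √(2qI·B)
2qI·B = 2 × 1.602×10⁻¹⁹ × 1.49×10⁻⁸ × 3.78×10⁷ = 1.80×10⁻¹⁹ A²
I_n = √(1.80×10⁻¹⁹) = 4.25×10⁻¹⁰ A = 425 pA

425 pA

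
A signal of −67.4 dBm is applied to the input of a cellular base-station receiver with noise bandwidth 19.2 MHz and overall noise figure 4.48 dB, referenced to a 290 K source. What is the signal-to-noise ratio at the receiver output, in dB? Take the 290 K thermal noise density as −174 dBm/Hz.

29.3 dB

Noise floor: N = −174 + 10 log₁₀(B) + NF
10 log₁₀(1.92×10⁷) = 72.83 dB
N = −174 + 72.83 + 4.48 = −96.69 dBm
SNR = P_sig − N = −67.4 − (−96.69) = 29.29 dB → 29.3 dB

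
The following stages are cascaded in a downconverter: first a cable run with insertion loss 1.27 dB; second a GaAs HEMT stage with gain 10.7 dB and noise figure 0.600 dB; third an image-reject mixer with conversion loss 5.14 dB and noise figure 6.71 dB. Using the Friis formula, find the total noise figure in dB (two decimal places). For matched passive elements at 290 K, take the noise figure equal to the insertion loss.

2.92 dB

Convert to linear (a loss of L dB is a gain of −L dB): F_i = 10^(NF_i/10), G_i = 10^(G_i,dB/10)
  Stage 1: F_1 = 10^(1.27/10) = 1.340, G_1 = 10^(−1.27/10) = 0.7464
  Stage 2: F_2 = 10^(0.600/10) = 1.148, G_2 = 10^(10.7/10) = 11.75
  Stage 3: F_3 = 10^(6.71/10) = 4.688, G_3 = 10^(−5.14/10) = 0.3062
Friis cascade:
  F = 1.340 + (1.148 − 1)/0.7464 + (4.688 − 1)/8.770 = 1.959
NF = 10 log₁₀(1.959) = 2.92 dB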